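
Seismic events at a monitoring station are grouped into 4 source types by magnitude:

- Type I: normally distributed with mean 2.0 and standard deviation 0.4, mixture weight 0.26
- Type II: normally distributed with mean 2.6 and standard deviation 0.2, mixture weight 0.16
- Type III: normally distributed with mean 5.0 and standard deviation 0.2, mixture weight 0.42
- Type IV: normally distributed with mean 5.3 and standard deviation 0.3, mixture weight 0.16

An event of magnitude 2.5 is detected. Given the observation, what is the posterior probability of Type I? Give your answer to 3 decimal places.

P(component k | x) = P(Z=k)·f_k(x) / marginal(x), where marginal(x) = Σ_j P(Z=j)·f_j(x).
Component likelihoods at x = 2.5:
  L_I = 0.456623
  L_II = 1.76033
  L_III = 2.3476e-34
  L_IV = 1.61381e-19
Weight by the priors:
  P(Z=I)·L_I = 0.26 × 0.456623 = 0.118722
  P(Z=II)·L_II = 0.16 × 1.76033 = 0.281652
  P(Z=III)·L_III = 0.42 × 2.3476e-34 = 9.85991e-35
  P(Z=IV)·L_IV = 0.16 × 1.61381e-19 = 2.58209e-20
Marginal: 0.118722 + 0.281652 + 9.85991e-35 + 2.58209e-20 = 0.400374
P(Type I | x) = 0.118722 / 0.400374 ≈ 0.297

0.297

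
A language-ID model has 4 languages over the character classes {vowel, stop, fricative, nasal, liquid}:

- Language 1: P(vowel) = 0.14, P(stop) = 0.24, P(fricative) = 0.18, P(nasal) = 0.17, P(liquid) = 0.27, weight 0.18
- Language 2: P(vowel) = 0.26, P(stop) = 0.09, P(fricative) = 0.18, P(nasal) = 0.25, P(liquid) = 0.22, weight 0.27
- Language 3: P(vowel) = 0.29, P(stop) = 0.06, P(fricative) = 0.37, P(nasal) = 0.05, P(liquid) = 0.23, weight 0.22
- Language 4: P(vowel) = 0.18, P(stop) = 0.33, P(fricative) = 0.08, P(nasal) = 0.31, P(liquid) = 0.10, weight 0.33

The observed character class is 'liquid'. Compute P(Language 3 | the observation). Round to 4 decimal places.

0.2641

By Bayes' theorem, P(k | x) = w_k f_k(x) / Σ_j w_j f_j(x).
Component likelihoods at x = 'liquid':
  p_1 = P(liquid | comp) = 0.27
  p_2 = P(liquid | comp) = 0.22
  p_3 = P(liquid | comp) = 0.23
  p_4 = P(liquid | comp) = 0.10
Unnormalised posteriors:
  w_1·p_1 = 0.18 × 0.27 = 0.0486
  w_2·p_2 = 0.27 × 0.22 = 0.0594
  w_3·p_3 = 0.22 × 0.23 = 0.0506
  w_4·p_4 = 0.33 × 0.1 = 0.033
Denominator: 0.0486 + 0.0594 + 0.0506 + 0.033 = 0.1916
So the posterior for Language 3 is 0.0506 / 0.1916 ≈ 0.2641.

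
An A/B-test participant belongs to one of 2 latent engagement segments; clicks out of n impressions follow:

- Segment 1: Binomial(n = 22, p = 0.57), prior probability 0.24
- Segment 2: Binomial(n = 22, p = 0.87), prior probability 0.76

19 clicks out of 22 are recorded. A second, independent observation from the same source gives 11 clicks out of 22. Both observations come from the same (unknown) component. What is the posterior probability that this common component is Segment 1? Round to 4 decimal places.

Apply Bayes' rule: the posterior for each component is proportional to its prior times its likelihood at x.
Since both observations come from the same component, the likelihood for component k is f_k(x₁)·f_k(x₂).
  p_1 = [0.00281545] × [0.135279] = 0.000380873
  p_2 = [0.240003] × [2.7324e-05] = 6.55783e-06
Multiply by the mixture weights:
  π_1·p_1 = 0.24 × 0.000380873 = 9.14095e-05
  π_2·p_2 = 0.76 × 6.55783e-06 = 4.98395e-06
Evidence: 9.14095e-05 + 4.98395e-06 = 9.63934e-05
P(Segment 1 | x₁,x₂) = 9.14095e-05 / 9.63934e-05 ≈ 0.9483

0.9483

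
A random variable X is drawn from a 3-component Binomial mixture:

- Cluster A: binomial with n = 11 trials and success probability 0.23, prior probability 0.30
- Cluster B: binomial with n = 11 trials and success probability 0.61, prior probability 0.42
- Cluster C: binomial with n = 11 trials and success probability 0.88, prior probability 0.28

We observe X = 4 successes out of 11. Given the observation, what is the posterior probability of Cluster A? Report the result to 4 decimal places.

By Bayes' theorem, P(k | x) = π_k f_k(x) / Σ_j π_j f_j(x).
Binomial probabilities:
  L_A = 0.148204
  L_B = 0.0627026
  L_C = 7.0911e-05
Multiply by the mixture weights:
  π_A·L_A = 0.30 × 0.148204 = 0.0444612
  π_B·L_B = 0.42 × 0.0627026 = 0.0263351
  π_C·L_C = 0.28 × 7.0911e-05 = 1.98551e-05
Denominator: 0.0444612 + 0.0263351 + 1.98551e-05 = 0.0708162
P(Cluster A | data) = 0.0444612 / 0.0708162 ≈ 0.6278

0.6278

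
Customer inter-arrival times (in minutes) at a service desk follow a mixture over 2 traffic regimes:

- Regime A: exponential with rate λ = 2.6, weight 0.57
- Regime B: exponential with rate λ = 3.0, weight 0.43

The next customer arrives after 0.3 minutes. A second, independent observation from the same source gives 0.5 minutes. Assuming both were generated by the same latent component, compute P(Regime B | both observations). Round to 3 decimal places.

P(component k | x) = w_k·f_k(x) / marginal(x), where marginal(x) = Σ_j w_j·f_j(x).
Since both observations come from the same component, the likelihood for component k is f_k(x₁)·f_k(x₂).
  f_A = [1.19186] × [0.708583] = 0.844528
  f_B = [1.21971] × [0.66939] = 0.816462
Unnormalised posteriors:
  w_A·f_A = 0.57 × 0.844528 = 0.481381
  w_B·f_B = 0.43 × 0.816462 = 0.351078
Evidence: 0.481381 + 0.351078 = 0.83246
Responsibility of Regime B: 0.351078 / 0.83246 ≈ 0.422

0.422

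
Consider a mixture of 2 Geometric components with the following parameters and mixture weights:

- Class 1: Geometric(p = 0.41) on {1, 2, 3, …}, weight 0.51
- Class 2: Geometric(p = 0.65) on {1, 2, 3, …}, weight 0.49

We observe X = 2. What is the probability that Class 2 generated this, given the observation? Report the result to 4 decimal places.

Posterior ∝ prior × likelihood, so P(k | x) ∝ w_k f_k(x); normalise over all components.
Geometric probabilities:
  p_1 = 0.2419
  p_2 = 0.2275
Prior × likelihood for each component:
  w_1·p_1 = 0.51 × 0.2419 = 0.123369
  w_2·p_2 = 0.49 × 0.2275 = 0.111475
Marginal: 0.123369 + 0.111475 = 0.234844
Responsibility of Class 2: 0.111475 / 0.234844 ≈ 0.4747

0.4747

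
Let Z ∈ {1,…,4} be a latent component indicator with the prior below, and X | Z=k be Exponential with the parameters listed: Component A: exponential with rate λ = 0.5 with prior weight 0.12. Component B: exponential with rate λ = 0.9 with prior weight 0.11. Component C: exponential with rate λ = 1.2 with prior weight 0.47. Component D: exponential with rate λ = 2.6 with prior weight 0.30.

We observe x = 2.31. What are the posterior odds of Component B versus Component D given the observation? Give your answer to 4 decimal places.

6.4419

Only the two components matter; the odds are (π_i f_i(x)) / (π_j f_j(x)).
Exponential densities:
  f_A = 0.5·e^(−0.5·2.31) = 0.5·e^(−1.1550) = 0.157529
  f_B = 0.9·e^(−0.9·2.31) = 0.9·e^(−2.0790) = 0.11255
  f_C = 1.2·e^(−1.2·2.31) = 1.2·e^(−2.7720) = 0.0750442
  f_D = 2.6·e^(−2.6·2.31) = 2.6·e^(−6.0060) = 0.0064062
Posterior odds = (π_B·f_B) / (π_D·f_D) = (0.11·0.11255) / (0.30·0.0064062) = 0.0123805 / 0.00192186 ≈ 6.4419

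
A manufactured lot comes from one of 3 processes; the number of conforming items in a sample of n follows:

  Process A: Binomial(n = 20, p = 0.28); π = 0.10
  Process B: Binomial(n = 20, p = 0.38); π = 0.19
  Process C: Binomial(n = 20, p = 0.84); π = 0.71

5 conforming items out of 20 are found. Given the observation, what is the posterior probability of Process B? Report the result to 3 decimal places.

0.481

By Bayes' theorem, P(k | x) = P(Z=k) f_k(x) / Σ_j P(Z=j) f_j(x).
Binomial probabilities:
  L_A = 0.193295
  L_B = 0.0944576
  L_C = 7.47549e-09
Unnormalised posteriors:
  P(Z=A)·L_A = 0.10 × 0.193295 = 0.0193295
  P(Z=B)·L_B = 0.19 × 0.0944576 = 0.017947
  P(Z=C)·L_C = 0.71 × 7.47549e-09 = 5.3076e-09
Marginal: 0.0193295 + 0.017947 + 5.3076e-09 = 0.0372765
P(Process B | x) = 0.017947 / 0.0372765 ≈ 0.481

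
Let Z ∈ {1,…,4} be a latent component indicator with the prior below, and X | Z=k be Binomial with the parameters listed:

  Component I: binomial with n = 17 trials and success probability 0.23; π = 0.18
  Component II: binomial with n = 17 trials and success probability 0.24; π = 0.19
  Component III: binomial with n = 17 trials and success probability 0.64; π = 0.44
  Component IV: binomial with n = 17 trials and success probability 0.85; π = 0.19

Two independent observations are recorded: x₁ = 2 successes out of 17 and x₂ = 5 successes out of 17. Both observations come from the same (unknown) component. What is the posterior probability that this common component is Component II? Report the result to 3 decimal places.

The responsibility of component k is π_k f_k(x) divided by Σ_j π_j f_j(x).
Since both observations come from the same component, the likelihood for component k is f_k(x₁)·f_k(x₂).
  L_I = [C(17,2)·0.23^2·0.77^15 = 136·0.0529·0.0198317 = 0.142677] × [0.173013] = 0.024685
  L_II = [C(17,2)·0.24^2·0.76^15 = 136·0.0576·0.0163006 = 0.127692] × [0.182966] = 0.0233633
  L_III = [C(17,2)·0.64^2·0.36^15 = 136·0.4096·2.21074e-07 = 1.23151e-05] × [0.00314833] = 3.87719e-08
  L_IV = [C(17,2)·0.85^2·0.15^15 = 136·0.7225·4.37894e-13 = 4.30275e-11] × [3.56238e-07] = 1.5328e-17
Prior × likelihood for each component:
  π_I·L_I = 0.18 × 0.024685 = 0.00444331
  π_II·L_II = 0.19 × 0.0233633 = 0.00443903
  π_III·L_III = 0.44 × 3.87719e-08 = 1.70596e-08
  π_IV·L_IV = 0.19 × 1.5328e-17 = 2.91232e-18
Evidence: 0.00444331 + 0.00443903 + 1.70596e-08 + 2.91232e-18 = 0.00888236
P(Component II | x) ≈ 0.500

0.500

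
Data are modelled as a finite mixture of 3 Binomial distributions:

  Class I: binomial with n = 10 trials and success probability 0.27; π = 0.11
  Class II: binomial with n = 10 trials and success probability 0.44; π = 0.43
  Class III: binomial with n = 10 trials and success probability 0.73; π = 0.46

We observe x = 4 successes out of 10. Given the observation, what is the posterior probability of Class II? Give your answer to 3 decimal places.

Apply Bayes' rule: the posterior for each component is proportional to its prior times its likelihood at x.
Component likelihoods at x = 4 successes out of 10:
  p_I = C(10,4)·0.27^4·0.73^6 = 210·0.00531441·0.151334 = 0.168893
  p_II = C(10,4)·0.44^4·0.56^6 = 210·0.037481·0.030841 = 0.242749
  p_III = C(10,4)·0.73^4·0.27^6 = 210·0.283982·0.00038742 = 0.0231043
Multiply by the mixture weights:
  π_I·p_I = 0.11 × 0.168893 = 0.0185782
  π_II·p_II = 0.43 × 0.242749 = 0.104382
  π_III·p_III = 0.46 × 0.0231043 = 0.010628
Marginal: 0.0185782 + 0.104382 + 0.010628 = 0.133588
Responsibility of Class II: 0.104382 / 0.133588 ≈ 0.781

0.781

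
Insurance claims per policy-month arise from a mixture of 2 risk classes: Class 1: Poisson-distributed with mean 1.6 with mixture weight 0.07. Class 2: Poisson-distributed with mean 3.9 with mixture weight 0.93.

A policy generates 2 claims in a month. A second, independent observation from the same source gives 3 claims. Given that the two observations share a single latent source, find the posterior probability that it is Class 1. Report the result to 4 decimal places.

Apply Bayes' rule: the posterior for each component is proportional to its prior times its likelihood at x.
Since both observations come from the same component, the likelihood for component k is f_k(x₁)·f_k(x₂).
  p_1 = [0.258428] × [0.137828] = 0.0356186
  p_2 = [0.15394] × [0.200122] = 0.0308067
Unnormalised posteriors:
  P(Z=1)·p_1 = 0.07 × 0.0356186 = 0.0024933
  P(Z=2)·p_2 = 0.93 × 0.0308067 = 0.0286502
Evidence: 0.0024933 + 0.0286502 = 0.0311435
Responsibility of Class 1: 0.0024933 / 0.0311435 ≈ 0.0801

0.0801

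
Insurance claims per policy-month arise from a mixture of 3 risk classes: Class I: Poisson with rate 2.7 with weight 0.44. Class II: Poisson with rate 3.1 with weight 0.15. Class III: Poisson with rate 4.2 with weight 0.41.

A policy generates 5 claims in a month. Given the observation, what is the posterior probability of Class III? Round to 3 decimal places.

0.565

Posterior ∝ prior × likelihood, so P(k | x) ∝ π_k f_k(x); normalise over all components.
Evaluate each component's likelihood at the observed value:
  p_I = e^(−2.7)·2.7^5/5! = 0.0803605
  p_II = e^(−3.1)·3.1^5/5! = 0.107477
  p_III = e^(−4.2)·4.2^5/5! = 0.163316
Unnormalised posteriors:
  π_I·p_I = 0.44 × 0.0803605 = 0.0353586
  π_II·p_II = 0.15 × 0.107477 = 0.0161215
  π_III·p_III = 0.41 × 0.163316 = 0.0669595
Normaliser: 0.0353586 + 0.0161215 + 0.0669595 = 0.11844
Responsibility of Class III: 0.0669595 / 0.11844 ≈ 0.565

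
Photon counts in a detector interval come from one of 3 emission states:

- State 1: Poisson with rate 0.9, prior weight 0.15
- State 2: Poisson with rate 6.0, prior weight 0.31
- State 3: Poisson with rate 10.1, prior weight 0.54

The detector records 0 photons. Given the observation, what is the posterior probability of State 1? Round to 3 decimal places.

Apply Bayes' rule: the posterior for each component is proportional to its prior times its likelihood at x.
Evaluate each component's likelihood at the observed value:
  L_1 = 0.40657
  L_2 = 0.00247875
  L_3 = 4.10796e-05
Unnormalised posteriors:
  P(Z=1)·L_1 = 0.15 × 0.40657 = 0.0609854
  P(Z=2)·L_2 = 0.31 × 0.00247875 = 0.000768413
  P(Z=3)·L_3 = 0.54 × 4.10796e-05 = 2.2183e-05
Evidence: 0.0609854 + 0.000768413 + 2.2183e-05 = 0.061776
P(State 1 | the observation) = 0.0609854 / 0.061776 ≈ 0.987

0.987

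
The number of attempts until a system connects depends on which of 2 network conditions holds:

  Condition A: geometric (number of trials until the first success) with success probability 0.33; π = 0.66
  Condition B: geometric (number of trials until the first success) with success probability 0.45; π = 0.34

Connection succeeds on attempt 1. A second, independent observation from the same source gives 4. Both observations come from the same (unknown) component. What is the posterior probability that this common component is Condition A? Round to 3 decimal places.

The responsibility of component k is P(Z=k) f_k(x) divided by Σ_j P(Z=j) f_j(x).
Since both observations come from the same component, the likelihood for component k is f_k(x₁)·f_k(x₂).
  f_A = [0.33·(1−0.33)^0 = 0.33·1 = 0.33] × [0.0992518] = 0.0327531
  f_B = [0.45·(1−0.45)^0 = 0.45·1 = 0.45] × [0.0748688] = 0.0336909
Weight by the priors:
  P(Z=A)·f_A = 0.66 × 0.0327531 = 0.021617
  P(Z=B)·f_B = 0.34 × 0.0336909 = 0.0114549
Denominator: 0.021617 + 0.0114549 = 0.033072
P(Condition A | data) = 0.021617 / 0.033072 ≈ 0.654

0.654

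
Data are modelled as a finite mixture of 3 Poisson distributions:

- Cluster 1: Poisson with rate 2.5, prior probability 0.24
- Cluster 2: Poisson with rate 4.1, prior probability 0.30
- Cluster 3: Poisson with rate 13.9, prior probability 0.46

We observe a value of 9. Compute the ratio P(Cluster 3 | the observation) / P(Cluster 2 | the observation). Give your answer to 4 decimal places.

Since P(k|x) ∝ P(Z=k) f_k(x), the posterior odds are P(Z=i) f_i(x) / (P(Z=j) f_j(x)).
Component likelihoods at x = 9:
  f_1 = 0.000862901
  f_2 = 0.0149515
  f_3 = 0.0490543
Posterior odds = (P(Z=3)·f_3) / (P(Z=2)·f_2) = (0.46·0.0490543) / (0.30·0.0149515) = 0.022565 / 0.00448545 ≈ 5.0307

5.0307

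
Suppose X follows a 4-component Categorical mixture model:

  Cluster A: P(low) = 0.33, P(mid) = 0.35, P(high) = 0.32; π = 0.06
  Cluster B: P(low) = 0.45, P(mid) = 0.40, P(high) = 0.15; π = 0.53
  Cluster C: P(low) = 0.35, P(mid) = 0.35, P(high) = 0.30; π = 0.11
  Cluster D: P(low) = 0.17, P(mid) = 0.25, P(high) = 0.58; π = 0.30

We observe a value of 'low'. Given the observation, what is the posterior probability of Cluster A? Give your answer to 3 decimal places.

0.057

P(component k | x) = π_k·f_k(x) / marginal(x), where marginal(x) = Σ_j π_j·f_j(x).
Evaluate each component's likelihood at the observed value:
  p_A = 0.33
  p_B = 0.45
  p_C = 0.35
  p_D = 0.17
Prior × likelihood for each component:
  π_A·p_A = 0.06 × 0.33 = 0.0198
  π_B·p_B = 0.53 × 0.45 = 0.2385
  π_C·p_C = 0.11 × 0.35 = 0.0385
  π_D·p_D = 0.30 × 0.17 = 0.051
Marginal: 0.0198 + 0.2385 + 0.0385 + 0.051 = 0.3478
Responsibility of Cluster A: 0.0198 / 0.3478 ≈ 0.057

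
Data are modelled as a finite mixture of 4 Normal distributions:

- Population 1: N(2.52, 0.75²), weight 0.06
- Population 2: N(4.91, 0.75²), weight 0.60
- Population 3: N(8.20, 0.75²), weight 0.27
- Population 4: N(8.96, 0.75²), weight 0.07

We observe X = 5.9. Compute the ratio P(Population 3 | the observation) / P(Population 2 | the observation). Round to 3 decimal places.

The posterior odds equal the prior odds times the likelihood ratio: (π_i/π_j)·(f_i(x)/f_j(x)).
Evaluate each component's likelihood at the observed value:
  p_1 = (1/(0.75·√(2π)))·exp(−(5.9−2.52)²/(2·0.75²)) = 0.531923·exp(-10.15502) = 2.06813e-05
  p_2 = (1/(0.75·√(2π)))·exp(−(5.9−4.91)²/(2·0.75²)) = 0.531923·exp(-0.87120) = 0.222583
  p_3 = (1/(0.75·√(2π)))·exp(−(5.9−8.20)²/(2·0.75²)) = 0.531923·exp(-4.70222) = 0.00482725
  p_4 = (1/(0.75·√(2π)))·exp(−(5.9−8.96)²/(2·0.75²)) = 0.531923·exp(-8.32320) = 0.00012916
Odds = (0.27/0.60) × (0.00482725/0.222583) = 0.45 × 0.0216874 ≈ 0.010

0.010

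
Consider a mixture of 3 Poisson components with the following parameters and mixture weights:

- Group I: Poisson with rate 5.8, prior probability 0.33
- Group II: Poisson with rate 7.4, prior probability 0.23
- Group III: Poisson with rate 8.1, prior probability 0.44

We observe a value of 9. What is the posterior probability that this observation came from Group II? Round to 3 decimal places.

0.254

By Bayes' theorem, P(k | x) = P(Z=k) f_k(x) / Σ_j P(Z=j) f_j(x).
Poisson probabilities:
  L_I = 0.0619699
  L_II = 0.112084
  L_III = 0.12555
Multiply by the mixture weights:
  P(Z=I)·L_I = 0.33 × 0.0619699 = 0.0204501
  P(Z=II)·L_II = 0.23 × 0.112084 = 0.0257793
  P(Z=III)·L_III = 0.44 × 0.12555 = 0.055242
Sum: 0.0204501 + 0.0257793 + 0.055242 = 0.101471
P(Group II | data) ≈ 0.254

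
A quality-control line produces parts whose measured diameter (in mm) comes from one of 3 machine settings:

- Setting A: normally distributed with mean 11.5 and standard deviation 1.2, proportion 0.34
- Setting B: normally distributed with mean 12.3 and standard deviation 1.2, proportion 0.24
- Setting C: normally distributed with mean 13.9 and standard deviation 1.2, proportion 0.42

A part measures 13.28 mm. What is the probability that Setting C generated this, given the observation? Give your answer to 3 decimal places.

0.563

Apply Bayes' rule: the posterior for each component is proportional to its prior times its likelihood at x.
Component likelihoods at x = 13.28 mm:
  f_A = (1/(1.2·√(2π)))·exp(−(13.28−11.5)²/(2·1.2²)) = 0.332452·exp(-1.10014) = 0.110648
  f_B = (1/(1.2·√(2π)))·exp(−(13.28−12.3)²/(2·1.2²)) = 0.332452·exp(-0.33347) = 0.238179
  f_C = (1/(1.2·√(2π)))·exp(−(13.28−13.9)²/(2·1.2²)) = 0.332452·exp(-0.13347) = 0.290913
Prior × likelihood for each component:
  w_A·f_A = 0.34 × 0.110648 = 0.0376204
  w_B·f_B = 0.24 × 0.238179 = 0.057163
  w_C·f_C = 0.42 × 0.290913 = 0.122183
Marginal: 0.0376204 + 0.057163 + 0.122183 = 0.216967
P(Setting C | 13.28 mm) = 0.122183 / 0.216967 ≈ 0.563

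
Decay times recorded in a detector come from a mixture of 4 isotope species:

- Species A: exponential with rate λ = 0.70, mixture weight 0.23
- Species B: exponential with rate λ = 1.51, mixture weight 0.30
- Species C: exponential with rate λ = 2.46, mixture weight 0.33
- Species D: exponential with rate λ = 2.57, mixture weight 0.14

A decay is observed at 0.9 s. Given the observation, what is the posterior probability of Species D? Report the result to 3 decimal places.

P(component k | x) = π_k·f_k(x) / marginal(x), where marginal(x) = Σ_j π_j·f_j(x).
Exponential densities:
  L_A = 0.372814
  L_B = 0.387946
  L_C = 0.268786
  L_D = 0.254337
Multiply by the mixture weights:
  π_A·L_A = 0.23 × 0.372814 = 0.0857473
  π_B·L_B = 0.30 × 0.387946 = 0.116384
  π_C·L_C = 0.33 × 0.268786 = 0.0886995
  π_D·L_D = 0.14 × 0.254337 = 0.0356072
Evidence: 0.0857473 + 0.116384 + 0.0886995 + 0.0356072 = 0.326438
So the posterior for Species D is 0.0356072 / 0.326438 ≈ 0.109.

0.109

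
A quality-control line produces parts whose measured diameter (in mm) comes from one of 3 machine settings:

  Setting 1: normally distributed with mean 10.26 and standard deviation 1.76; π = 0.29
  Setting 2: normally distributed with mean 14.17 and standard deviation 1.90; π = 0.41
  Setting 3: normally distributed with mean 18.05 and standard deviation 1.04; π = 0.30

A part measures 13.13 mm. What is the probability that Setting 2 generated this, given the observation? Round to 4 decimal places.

0.8099

By Bayes' theorem, P(k | x) = π_k f_k(x) / Σ_j π_j f_j(x).
Evaluate each component's likelihood at the observed value:
  p_1 = (1/(1.76·√(2π)))·exp(−(13.13−10.26)²/(2·1.76²)) = 0.226672·exp(-1.32956) = 0.0599758
  p_2 = (1/(1.90·√(2π)))·exp(−(13.13−14.17)²/(2·1.90²)) = 0.209970·exp(-0.14981) = 0.180758
  p_3 = (1/(1.04·√(2π)))·exp(−(13.13−18.05)²/(2·1.04²)) = 0.383598·exp(-11.19009) = 5.29765e-06
Prior × likelihood for each component:
  π_1·p_1 = 0.29 × 0.0599758 = 0.017393
  π_2·p_2 = 0.41 × 0.180758 = 0.0741106
  π_3·p_3 = 0.30 × 5.29765e-06 = 1.58929e-06
Normaliser: 0.017393 + 0.0741106 + 1.58929e-06 = 0.0915052
P(Setting 2 | the observation) ≈ 0.8099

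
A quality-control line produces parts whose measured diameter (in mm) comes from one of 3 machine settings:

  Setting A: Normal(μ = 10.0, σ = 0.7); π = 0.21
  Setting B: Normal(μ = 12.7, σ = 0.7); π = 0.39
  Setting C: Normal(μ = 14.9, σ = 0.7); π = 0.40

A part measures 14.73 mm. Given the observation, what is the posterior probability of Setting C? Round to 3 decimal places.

0.985

The responsibility of component k is w_k f_k(x) divided by Σ_j w_j f_j(x).
Normal densities:
  p_A = 6.9357e-11
  p_B = 0.00850362
  p_C = 0.553356
Prior × likelihood for each component:
  w_A·p_A = 0.21 × 6.9357e-11 = 1.4565e-11
  w_B·p_B = 0.39 × 0.00850362 = 0.00331641
  w_C·p_C = 0.40 × 0.553356 = 0.221342
Normaliser: 1.4565e-11 + 0.00331641 + 0.221342 = 0.224659
So the posterior for Setting C is 0.221342 / 0.224659 ≈ 0.985.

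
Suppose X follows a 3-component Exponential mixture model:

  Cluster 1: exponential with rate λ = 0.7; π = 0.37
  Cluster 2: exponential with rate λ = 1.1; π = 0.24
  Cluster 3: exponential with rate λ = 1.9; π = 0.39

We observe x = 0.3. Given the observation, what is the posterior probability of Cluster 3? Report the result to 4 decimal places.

0.5118

Posterior ∝ prior × likelihood, so P(k | x) ∝ P(Z=k) f_k(x); normalise over all components.
Exponential densities:
  L_1 = 0.7·e^(−0.7·0.3) = 0.7·e^(−0.2100) = 0.567409
  L_2 = 1.1·e^(−1.1·0.3) = 1.1·e^(−0.3300) = 0.790816
  L_3 = 1.9·e^(−1.9·0.3) = 1.9·e^(−0.5700) = 1.0745
Prior × likelihood for each component:
  P(Z=1)·L_1 = 0.37 × 0.567409 = 0.209941
  P(Z=2)·L_2 = 0.24 × 0.790816 = 0.189796
  P(Z=3)·L_3 = 0.39 × 1.0745 = 0.419054
Denominator: 0.209941 + 0.189796 + 0.419054 = 0.818792
Responsibility of Cluster 3: 0.419054 / 0.818792 ≈ 0.5118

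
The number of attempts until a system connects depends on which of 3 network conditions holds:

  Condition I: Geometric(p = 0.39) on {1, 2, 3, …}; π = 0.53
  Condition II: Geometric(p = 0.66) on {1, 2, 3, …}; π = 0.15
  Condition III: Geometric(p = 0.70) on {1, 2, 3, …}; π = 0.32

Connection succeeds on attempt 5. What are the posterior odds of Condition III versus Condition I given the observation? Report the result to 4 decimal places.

0.0634

The posterior odds equal the prior odds times the likelihood ratio: (w_i/w_j)·(f_i(x)/f_j(x)).
Evaluate each component's likelihood at the observed value:
  L_I = 0.39·(1−0.39)^4 = 0.39·0.138458 = 0.0539988
  L_II = 0.66·(1−0.66)^4 = 0.66·0.0133634 = 0.00881982
  L_III = 0.70·(1−0.70)^4 = 0.70·0.0081 = 0.00567
Posterior odds = (w_III·L_III) / (w_I·L_I) = (0.32·0.00567) / (0.53·0.0539988) = 0.0018144 / 0.0286194 ≈ 0.0634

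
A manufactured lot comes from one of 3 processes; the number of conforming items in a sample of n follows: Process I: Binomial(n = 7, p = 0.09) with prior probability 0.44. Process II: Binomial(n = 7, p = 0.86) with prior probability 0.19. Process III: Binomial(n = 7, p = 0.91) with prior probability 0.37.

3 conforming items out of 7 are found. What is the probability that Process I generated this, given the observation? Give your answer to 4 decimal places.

0.7727

P(component k | x) = π_k·f_k(x) / marginal(x), where marginal(x) = Σ_j π_j·f_j(x).
Evaluate each component's likelihood at the observed value:
  p_I = 0.0174969
  p_II = 0.00855215
  p_III = 0.00173046
Weight by the priors:
  π_I·p_I = 0.44 × 0.0174969 = 0.00769864
  π_II·p_II = 0.19 × 0.00855215 = 0.00162491
  π_III·p_III = 0.37 × 0.00173046 = 0.000640271
Denominator: 0.00769864 + 0.00162491 + 0.000640271 = 0.00996382
So the posterior for Process I is 0.00769864 / 0.00996382 ≈ 0.7727.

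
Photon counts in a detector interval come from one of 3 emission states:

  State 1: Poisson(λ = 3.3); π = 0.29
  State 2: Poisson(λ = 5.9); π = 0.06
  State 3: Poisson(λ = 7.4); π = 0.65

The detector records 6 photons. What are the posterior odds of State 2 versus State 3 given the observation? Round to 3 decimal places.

0.106

Only the two components matter; the odds are (π_i f_i(x)) / (π_j f_j(x)).
Poisson probabilities:
  L_1 = 0.0661575
  L_2 = 0.160488
  L_3 = 0.139405
Odds = (0.06/0.65) × (0.160488/0.139405) = 0.0923077 × 1.15123 ≈ 0.106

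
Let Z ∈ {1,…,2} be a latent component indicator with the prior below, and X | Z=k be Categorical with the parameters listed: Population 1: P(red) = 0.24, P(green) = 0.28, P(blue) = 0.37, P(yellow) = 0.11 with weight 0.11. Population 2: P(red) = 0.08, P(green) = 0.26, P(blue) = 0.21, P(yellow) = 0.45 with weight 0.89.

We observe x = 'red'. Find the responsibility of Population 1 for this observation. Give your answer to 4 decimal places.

0.2705

Posterior ∝ prior × likelihood, so P(k | x) ∝ w_k f_k(x); normalise over all components.
Categorical probabilities:
  p_1 = P(red | comp) = 0.24
  p_2 = P(red | comp) = 0.08
Unnormalised posteriors:
  w_1·p_1 = 0.11 × 0.24 = 0.0264
  w_2·p_2 = 0.89 × 0.08 = 0.0712
Evidence: 0.0264 + 0.0712 = 0.0976
P(Population 1 | the observation) = 0.0264 / 0.0976 ≈ 0.2705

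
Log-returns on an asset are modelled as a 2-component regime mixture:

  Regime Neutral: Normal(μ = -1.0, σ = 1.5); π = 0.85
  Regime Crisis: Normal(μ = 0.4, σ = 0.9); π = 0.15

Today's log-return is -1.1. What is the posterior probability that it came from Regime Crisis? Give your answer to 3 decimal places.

P(component k | x) = π_k·f_k(x) / marginal(x), where marginal(x) = Σ_j π_j·f_j(x).
Normal densities:
  L_Neutral = (1/(1.5·√(2π)))·exp(−(-1.1−-1.0)²/(2·1.5²)) = 0.265962·exp(-0.00222) = 0.265371
  L_Crisis = (1/(0.9·√(2π)))·exp(−(-1.1−0.4)²/(2·0.9²)) = 0.443269·exp(-1.38889) = 0.11053
Multiply by the mixture weights:
  π_Neutral·L_Neutral = 0.85 × 0.265371 = 0.225565
  π_Crisis·L_Crisis = 0.15 × 0.11053 = 0.0165795
Marginal: 0.225565 + 0.0165795 = 0.242145
P(Regime Crisis | data) ≈ 0.068

0.068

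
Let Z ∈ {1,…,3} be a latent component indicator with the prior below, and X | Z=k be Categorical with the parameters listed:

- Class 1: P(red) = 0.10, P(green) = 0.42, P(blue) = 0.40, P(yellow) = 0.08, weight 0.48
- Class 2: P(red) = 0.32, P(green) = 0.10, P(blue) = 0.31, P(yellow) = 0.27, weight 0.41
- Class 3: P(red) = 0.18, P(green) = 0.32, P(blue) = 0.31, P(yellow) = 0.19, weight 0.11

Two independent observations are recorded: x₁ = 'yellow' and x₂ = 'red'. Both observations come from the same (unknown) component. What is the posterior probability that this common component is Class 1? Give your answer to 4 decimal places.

P(component k | x) = P(Z=k)·f_k(x) / marginal(x), where marginal(x) = Σ_j P(Z=j)·f_j(x).
Since both observations come from the same component, the likelihood for component k is f_k(x₁)·f_k(x₂).
  f_1 = [P(yellow | comp) = 0.08] × [0.1] = 0.008
  f_2 = [P(yellow | comp) = 0.27] × [0.32] = 0.0864
  f_3 = [P(yellow | comp) = 0.19] × [0.18] = 0.0342
Unnormalised posteriors:
  P(Z=1)·f_1 = 0.48 × 0.008 = 0.00384
  P(Z=2)·f_2 = 0.41 × 0.0864 = 0.035424
  P(Z=3)·f_3 = 0.11 × 0.0342 = 0.003762
Sum: 0.00384 + 0.035424 + 0.003762 = 0.043026
P(Class 1 | data) ≈ 0.0892

0.0892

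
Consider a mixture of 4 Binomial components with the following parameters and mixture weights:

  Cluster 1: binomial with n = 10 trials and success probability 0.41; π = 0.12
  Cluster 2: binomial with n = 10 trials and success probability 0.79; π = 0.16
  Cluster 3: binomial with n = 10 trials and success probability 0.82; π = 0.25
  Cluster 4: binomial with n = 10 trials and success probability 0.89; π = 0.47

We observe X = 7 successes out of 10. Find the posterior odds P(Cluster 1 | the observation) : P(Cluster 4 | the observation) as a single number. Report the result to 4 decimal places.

Since P(k|x) ∝ π_k f_k(x), the posterior odds are π_i f_i(x) / (π_j f_j(x)).
Binomial probabilities:
  p_1 = 0.0479981
  p_2 = 0.213417
  p_3 = 0.17446
  p_4 = 0.0706463
Odds = (0.12/0.47) × (0.0479981/0.0706463) = 0.255319 × 0.679415 ≈ 0.1735

0.1735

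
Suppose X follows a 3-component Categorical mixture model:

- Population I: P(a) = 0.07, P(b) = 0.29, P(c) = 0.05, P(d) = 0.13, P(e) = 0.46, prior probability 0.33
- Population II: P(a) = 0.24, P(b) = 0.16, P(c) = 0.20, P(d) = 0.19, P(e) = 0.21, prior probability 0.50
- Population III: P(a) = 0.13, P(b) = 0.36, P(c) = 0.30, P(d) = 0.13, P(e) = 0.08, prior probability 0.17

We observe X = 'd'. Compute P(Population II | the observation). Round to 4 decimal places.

0.5938

Posterior ∝ prior × likelihood, so P(k | x) ∝ π_k f_k(x); normalise over all components.
Categorical probabilities:
  f_I = 0.13
  f_II = 0.19
  f_III = 0.13
Weight by the priors:
  π_I·f_I = 0.33 × 0.13 = 0.0429
  π_II·f_II = 0.50 × 0.19 = 0.095
  π_III·f_III = 0.17 × 0.13 = 0.0221
Marginal: 0.0429 + 0.095 + 0.0221 = 0.16
P(Population II | data) = 0.095 / 0.16 ≈ 0.5938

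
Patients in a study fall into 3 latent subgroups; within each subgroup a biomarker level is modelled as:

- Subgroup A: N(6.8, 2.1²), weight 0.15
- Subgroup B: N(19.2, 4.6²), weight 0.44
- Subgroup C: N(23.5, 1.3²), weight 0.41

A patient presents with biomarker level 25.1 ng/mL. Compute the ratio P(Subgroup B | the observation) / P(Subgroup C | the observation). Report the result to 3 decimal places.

0.284

Posterior odds = (P(Z=i) f_i(x)) / (P(Z=j) f_j(x)); the normalising sum cancels.
Normal densities:
  L_A = 6.14887e-18
  L_B = 0.0381001
  L_C = 0.143891
Posterior odds = (P(Z=B)·L_B) / (P(Z=C)·L_C) = (0.44·0.0381001) / (0.41·0.143891) = 0.0167641 / 0.0589953 ≈ 0.284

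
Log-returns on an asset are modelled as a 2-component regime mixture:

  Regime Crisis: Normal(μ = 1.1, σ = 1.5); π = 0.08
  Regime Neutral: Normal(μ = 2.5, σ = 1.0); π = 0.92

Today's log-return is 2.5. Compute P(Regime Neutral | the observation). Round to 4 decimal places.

Apply Bayes' rule: the posterior for each component is proportional to its prior times its likelihood at x.
Evaluate each component's likelihood at the observed value:
  f_Crisis = 0.172052
  f_Neutral = 0.398942
Unnormalised posteriors:
  P(Z=Crisis)·f_Crisis = 0.08 × 0.172052 = 0.0137642
  P(Z=Neutral)·f_Neutral = 0.92 × 0.398942 = 0.367027
Denominator: 0.0137642 + 0.367027 = 0.380791
Responsibility of Regime Neutral: 0.367027 / 0.380791 ≈ 0.9639

0.9639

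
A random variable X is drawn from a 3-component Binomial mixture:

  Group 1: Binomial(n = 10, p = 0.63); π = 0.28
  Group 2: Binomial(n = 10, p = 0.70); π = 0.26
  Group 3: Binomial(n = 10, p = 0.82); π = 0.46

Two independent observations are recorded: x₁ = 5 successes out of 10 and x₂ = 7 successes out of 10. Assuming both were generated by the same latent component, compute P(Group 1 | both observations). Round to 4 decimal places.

0.5760

By Bayes' theorem, P(k | x) = w_k f_k(x) / Σ_j w_j f_j(x).
Since both observations come from the same component, the likelihood for component k is f_k(x₁)·f_k(x₂).
  p_1 = [0.173425] × [0.239425] = 0.0415224
  p_2 = [0.102919] × [0.266828] = 0.0274618
  p_3 = [0.0176536] × [0.17446] = 0.00307984
Multiply by the mixture weights:
  w_1·p_1 = 0.28 × 0.0415224 = 0.0116263
  w_2·p_2 = 0.26 × 0.0274618 = 0.00714006
  w_3·p_3 = 0.46 × 0.00307984 = 0.00141673
Denominator: 0.0116263 + 0.00714006 + 0.00141673 = 0.020183
So the posterior for Group 1 is 0.0116263 / 0.020183 ≈ 0.5760.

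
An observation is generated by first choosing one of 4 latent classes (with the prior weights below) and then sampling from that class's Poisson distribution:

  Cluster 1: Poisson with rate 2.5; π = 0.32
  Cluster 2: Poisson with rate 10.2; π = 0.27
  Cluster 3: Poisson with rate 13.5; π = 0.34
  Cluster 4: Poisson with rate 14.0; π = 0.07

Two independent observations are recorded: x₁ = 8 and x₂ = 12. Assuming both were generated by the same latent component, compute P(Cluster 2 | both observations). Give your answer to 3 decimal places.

By Bayes' theorem, P(k | x) = π_k f_k(x) / Σ_j π_j f_j(x).
Since both observations come from the same component, the likelihood for component k is f_k(x₁)·f_k(x₂).
  L_1 = [0.00310644] × [1.02143e-05] = 3.173e-08
  L_2 = [0.108013] × [0.098415] = 0.0106301
  L_3 = [0.0375123] × [0.10488] = 0.00393429
  L_4 = [0.0304355] × [0.0984185] = 0.00299542
Prior × likelihood for each component:
  π_1·L_1 = 0.32 × 3.173e-08 = 1.01536e-08
  π_2·L_2 = 0.27 × 0.0106301 = 0.00287013
  π_3·L_3 = 0.34 × 0.00393429 = 0.00133766
  π_4·L_4 = 0.07 × 0.00299542 = 0.000209679
Evidence: 1.01536e-08 + 0.00287013 + 0.00133766 + 0.000209679 = 0.00441748
Responsibility of Cluster 2: 0.00287013 / 0.00441748 ≈ 0.650

0.650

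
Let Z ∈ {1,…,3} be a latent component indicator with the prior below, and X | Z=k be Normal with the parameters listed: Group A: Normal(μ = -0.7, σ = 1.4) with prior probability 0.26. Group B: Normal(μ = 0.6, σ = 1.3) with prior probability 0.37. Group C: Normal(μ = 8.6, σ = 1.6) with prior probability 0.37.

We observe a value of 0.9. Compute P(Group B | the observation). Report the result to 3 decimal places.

0.741

By Bayes' theorem, P(k | x) = π_k f_k(x) / Σ_j π_j f_j(x).
Normal densities:
  L_A = (1/(1.4·√(2π)))·exp(−(0.9−-0.7)²/(2·1.4²)) = 0.284959·exp(-0.65306) = 0.148307
  L_B = (1/(1.3·√(2π)))·exp(−(0.9−0.6)²/(2·1.3²)) = 0.306879·exp(-0.02663) = 0.298815
  L_C = (1/(1.6·√(2π)))·exp(−(0.9−8.6)²/(2·1.6²)) = 0.249339·exp(-11.58008) = 2.33145e-06
Weight by the priors:
  π_A·L_A = 0.26 × 0.148307 = 0.0385598
  π_B·L_B = 0.37 × 0.298815 = 0.110562
  π_C·L_C = 0.37 × 2.33145e-06 = 8.62636e-07
Marginal: 0.0385598 + 0.110562 + 8.62636e-07 = 0.149122
Responsibility of Group B: 0.110562 / 0.149122 ≈ 0.741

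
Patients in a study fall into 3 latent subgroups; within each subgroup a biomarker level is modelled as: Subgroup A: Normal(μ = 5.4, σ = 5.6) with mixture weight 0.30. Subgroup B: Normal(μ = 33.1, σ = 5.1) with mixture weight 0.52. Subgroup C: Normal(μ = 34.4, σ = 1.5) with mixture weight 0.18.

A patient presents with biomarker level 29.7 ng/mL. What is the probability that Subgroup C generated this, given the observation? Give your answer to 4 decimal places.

P(component k | x) = w_k·f_k(x) / marginal(x), where marginal(x) = Σ_j w_j·f_j(x).
Evaluate each component's likelihood at the observed value:
  p_A = 5.80724e-06
  p_B = 0.0626369
  p_C = 0.00196298
Weight by the priors:
  w_A·p_A = 0.30 × 5.80724e-06 = 1.74217e-06
  w_B·p_B = 0.52 × 0.0626369 = 0.0325712
  w_C·p_C = 0.18 × 0.00196298 = 0.000353336
Evidence: 1.74217e-06 + 0.0325712 + 0.000353336 = 0.0329262
So the posterior for Subgroup C is 0.000353336 / 0.0329262 ≈ 0.0107.

0.0107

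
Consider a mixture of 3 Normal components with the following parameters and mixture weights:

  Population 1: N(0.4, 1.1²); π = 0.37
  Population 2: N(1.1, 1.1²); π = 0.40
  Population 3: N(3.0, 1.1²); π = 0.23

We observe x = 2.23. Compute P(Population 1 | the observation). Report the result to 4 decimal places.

The responsibility of component k is π_k f_k(x) divided by Σ_j π_j f_j(x).
Normal densities:
  f_1 = (1/(1.1·√(2π)))·exp(−(2.23−0.4)²/(2·1.1²)) = 0.362675·exp(-1.38384) = 0.0908912
  f_2 = (1/(1.1·√(2π)))·exp(−(2.23−1.1)²/(2·1.1²)) = 0.362675·exp(-0.52764) = 0.213976
  f_3 = (1/(1.1·√(2π)))·exp(−(2.23−3.0)²/(2·1.1²)) = 0.362675·exp(-0.24500) = 0.283867
Weight by the priors:
  π_1·f_1 = 0.37 × 0.0908912 = 0.0336298
  π_2·f_2 = 0.40 × 0.213976 = 0.0855902
  π_3·f_3 = 0.23 × 0.283867 = 0.0652895
Marginal: 0.0336298 + 0.0855902 + 0.0652895 = 0.184509
So the posterior for Population 1 is 0.0336298 / 0.184509 ≈ 0.1823.

0.1823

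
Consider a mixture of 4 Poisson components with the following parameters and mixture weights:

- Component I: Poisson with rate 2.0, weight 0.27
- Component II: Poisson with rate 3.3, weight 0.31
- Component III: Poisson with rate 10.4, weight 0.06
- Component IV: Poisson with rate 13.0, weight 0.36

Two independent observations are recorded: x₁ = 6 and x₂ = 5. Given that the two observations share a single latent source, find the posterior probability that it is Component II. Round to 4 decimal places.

0.9065

P(component k | x) = π_k·f_k(x) / marginal(x), where marginal(x) = Σ_j π_j·f_j(x).
Since both observations come from the same component, the likelihood for component k is f_k(x₁)·f_k(x₂).
  L_I = [0.0120298] × [0.0360894] = 0.000434148
  L_II = [0.0661575] × [0.120286] = 0.00795785
  L_III = [0.0534817] × [0.0308548] = 0.00165017
  L_IV = [0.015153] × [0.0069937] = 0.000105976
Prior × likelihood for each component:
  π_I·L_I = 0.27 × 0.000434148 = 0.00011722
  π_II·L_II = 0.31 × 0.00795785 = 0.00246694
  π_III·L_III = 0.06 × 0.00165017 = 9.901e-05
  π_IV·L_IV = 0.36 × 0.000105976 = 3.81513e-05
Denominator: 0.00011722 + 0.00246694 + 9.901e-05 + 3.81513e-05 = 0.00272132
Responsibility of Component II: 0.00246694 / 0.00272132 ≈ 0.9065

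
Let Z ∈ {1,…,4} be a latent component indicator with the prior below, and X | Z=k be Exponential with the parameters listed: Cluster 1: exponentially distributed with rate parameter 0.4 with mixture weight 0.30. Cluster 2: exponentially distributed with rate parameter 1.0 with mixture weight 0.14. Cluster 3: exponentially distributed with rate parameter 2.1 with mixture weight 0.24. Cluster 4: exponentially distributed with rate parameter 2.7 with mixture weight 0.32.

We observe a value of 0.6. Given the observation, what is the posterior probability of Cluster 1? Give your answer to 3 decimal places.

0.195

P(component k | x) = π_k·f_k(x) / marginal(x), where marginal(x) = Σ_j π_j·f_j(x).
Component likelihoods at x = 0.6:
  L_1 = 0.4·e^(−0.4·0.6) = 0.4·e^(−0.2400) = 0.314651
  L_2 = 1.0·e^(−1.0·0.6) = 1.0·e^(−0.6000) = 0.548812
  L_3 = 2.1·e^(−2.1·0.6) = 2.1·e^(−1.2600) = 0.595673
  L_4 = 2.7·e^(−2.7·0.6) = 2.7·e^(−1.6200) = 0.534326
Multiply by the mixture weights:
  π_1·L_1 = 0.30 × 0.314651 = 0.0943953
  π_2·L_2 = 0.14 × 0.548812 = 0.0768336
  π_3·L_3 = 0.24 × 0.595673 = 0.142962
  π_4·L_4 = 0.32 × 0.534326 = 0.170984
Evidence: 0.0943953 + 0.0768336 + 0.142962 + 0.170984 = 0.485175
P(Cluster 1 | the observation) = 0.0943953 / 0.485175 ≈ 0.195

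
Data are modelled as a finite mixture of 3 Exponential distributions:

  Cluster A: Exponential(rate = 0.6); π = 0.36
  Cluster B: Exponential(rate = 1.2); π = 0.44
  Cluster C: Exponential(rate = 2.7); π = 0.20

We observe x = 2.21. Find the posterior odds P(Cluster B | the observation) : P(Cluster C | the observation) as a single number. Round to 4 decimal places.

26.9108

Posterior odds = (π_i f_i(x)) / (π_j f_j(x)); the normalising sum cancels.
Component likelihoods at x = 2.21:
  p_A = 0.6·e^(−0.6·2.21) = 0.6·e^(−1.3260) = 0.159322
  p_B = 1.2·e^(−1.2·2.21) = 1.2·e^(−2.6520) = 0.0846121
  p_C = 2.7·e^(−2.7·2.21) = 2.7·e^(−5.9670) = 0.00691717
Posterior odds = (π_B·p_B) / (π_C·p_C) = (0.44·0.0846121) / (0.20·0.00691717) = 0.0372293 / 0.00138343 ≈ 26.9108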